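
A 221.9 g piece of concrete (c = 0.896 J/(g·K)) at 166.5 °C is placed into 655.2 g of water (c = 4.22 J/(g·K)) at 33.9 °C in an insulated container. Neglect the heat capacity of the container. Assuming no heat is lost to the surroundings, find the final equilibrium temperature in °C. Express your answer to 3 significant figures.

Heat lost by concrete = heat gained by water.
(221.9)(0.896)(166.5 − T) = (655.2)(4.22)(T − 33.9)
198.8224 (166.5 − T) = 2764.944 (T − 33.9)
33104 − 198.8224 T = 2764.944 T − 93732
126836 = 2963.7664 T
T = 42.80 °C

T_f = 42.8 °C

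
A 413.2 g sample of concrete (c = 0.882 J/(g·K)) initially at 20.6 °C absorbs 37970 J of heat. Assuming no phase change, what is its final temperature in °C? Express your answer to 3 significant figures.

ΔT = q / (m c) = 37970 / (413.2 × 0.882) = 104.2 °C
T_f = 20.6 + 104.2 = 124.8 °C

T_f = 125 °C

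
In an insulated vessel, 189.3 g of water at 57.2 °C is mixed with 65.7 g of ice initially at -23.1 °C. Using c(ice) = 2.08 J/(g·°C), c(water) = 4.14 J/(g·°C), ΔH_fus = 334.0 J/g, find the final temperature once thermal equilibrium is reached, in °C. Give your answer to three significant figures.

Heat to bring ice to 0 °C and melt it: q₁ = 65.7×2.08×23.1 + 65.7×334.0 = 25101 J
Heat the water can supply cooling to 0 °C: 189.3×4.14×57.2 = 44827.8 J > q₁, so all ice melts.
Energy balance: 189.3×4.14×(57.2 − T) = 25101 + 65.7×4.14×(T − 0)
783.702(57.2 − T) = 25101 + 271.998 T
44827.8 − 25101 = 1055.700 T
T = 19726.8 / 1055.700 = 18.69 °C

T_f = 18.7 °C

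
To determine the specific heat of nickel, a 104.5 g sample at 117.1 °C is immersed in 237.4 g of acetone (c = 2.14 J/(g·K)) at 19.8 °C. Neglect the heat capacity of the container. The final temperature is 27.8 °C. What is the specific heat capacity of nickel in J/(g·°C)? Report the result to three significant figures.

q_gained = (237.4 × 2.14) × (27.8 − 19.8) = 4064.3 J
q_lost = 104.5 × c × (117.1 − 27.8) = 9331.85 c
Set equal: c = 4064.3 / 9331.85 = 0.436 J/(g·°C)

c = 0.436 J/(g·°C)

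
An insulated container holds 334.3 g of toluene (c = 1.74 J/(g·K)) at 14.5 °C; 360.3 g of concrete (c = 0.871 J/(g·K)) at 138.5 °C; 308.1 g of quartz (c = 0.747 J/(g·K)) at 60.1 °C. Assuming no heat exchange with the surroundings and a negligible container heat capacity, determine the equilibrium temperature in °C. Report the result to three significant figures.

T_f = 58.4 °C

Σ mᵢcᵢ(T − Tᵢ) = 0  ⇒  T = Σ mᵢcᵢTᵢ / Σ mᵢcᵢ
Σ mᵢcᵢ = 334.3×1.74 + 360.3×0.871 + 308.1×0.747 = 1125.6540
Σ mᵢcᵢTᵢ = 581.682×14.5 + 313.8213×138.5 + 230.1507×60.1 = 65731
T = 65731 / 1125.6540 = 58.39 °C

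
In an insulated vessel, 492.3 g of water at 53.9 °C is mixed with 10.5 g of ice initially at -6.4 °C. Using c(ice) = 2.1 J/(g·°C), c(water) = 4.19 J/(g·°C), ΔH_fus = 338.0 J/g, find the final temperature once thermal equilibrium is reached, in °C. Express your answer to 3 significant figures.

Heat to bring ice to 0 °C and melt it: q₁ = 10.5×2.1×6.4 + 10.5×338.0 = 3690.1 J
Heat the water can supply cooling to 0 °C: 492.3×4.19×53.9 = 111182 J > q₁, so all ice melts.
Energy balance: 492.3×4.19×(53.9 − T) = 3690.1 + 10.5×4.19×(T − 0)
2062.737(53.9 − T) = 3690.1 + 43.995 T
111182 − 3690.1 = 2106.732 T
T = 107491.9 / 2106.732 = 51.02 °C

T_f = 51.0 °C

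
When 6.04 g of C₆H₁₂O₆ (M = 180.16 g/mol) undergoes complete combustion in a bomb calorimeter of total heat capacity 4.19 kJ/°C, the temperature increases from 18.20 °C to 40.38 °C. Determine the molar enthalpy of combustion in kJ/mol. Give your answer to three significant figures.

ΔT = 40.38 − 18.20 = 22.18 °C
q_cal = C_cal × ΔT = 4.19 × 22.18 = 92.9342 kJ
n = 6.04 / 180.16 = 0.03353 mol
q_rxn = −q_cal = -92.9342 kJ
ΔH = -92.9342 / 0.03353 = -2772 kJ/mol

ΔH = -2770 kJ/mol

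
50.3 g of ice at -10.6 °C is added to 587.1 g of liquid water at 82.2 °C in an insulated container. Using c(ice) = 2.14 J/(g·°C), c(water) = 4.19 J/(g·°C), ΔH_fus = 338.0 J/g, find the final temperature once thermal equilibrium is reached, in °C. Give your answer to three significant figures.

T_f = 68.9 °C

Heat to bring ice to 0 °C and melt it: q₁ = 50.3×2.14×10.6 + 50.3×338.0 = 18142 J
Heat the water can supply cooling to 0 °C: 587.1×4.19×82.2 = 202208 J > q₁, so all ice melts.
Energy balance: 587.1×4.19×(82.2 − T) = 18142 + 50.3×4.19×(T − 0)
2459.949(82.2 − T) = 18142 + 210.757 T
202208 − 18142 = 2670.706 T
T = 184066 / 2670.706 = 68.92 °C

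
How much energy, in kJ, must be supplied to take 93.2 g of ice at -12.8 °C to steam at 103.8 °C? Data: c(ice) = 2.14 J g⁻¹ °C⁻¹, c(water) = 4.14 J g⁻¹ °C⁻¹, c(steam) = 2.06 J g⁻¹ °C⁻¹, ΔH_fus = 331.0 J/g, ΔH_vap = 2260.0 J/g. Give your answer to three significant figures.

q1 (heat ice -12.8→0.0 °C): 93.2 × 2.14 × 12.8 = 2553 J
q2 (melt at 0 °C): 93.2 × 331.0 = 30849 J
q3 (heat water 0.0→100.0 °C): 93.2 × 4.14 × 100.0 = 38585 J
q4 (vaporize at 100 °C): 93.2 × 2260.0 = 210632 J
q5 (heat steam 100.0→103.8 °C): 93.2 × 2.06 × 3.8 = 730 J
Total: 2553 + 30849 + 38585 + 210632 + 730 = 283349 J = 283 kJ

q = 283 kJ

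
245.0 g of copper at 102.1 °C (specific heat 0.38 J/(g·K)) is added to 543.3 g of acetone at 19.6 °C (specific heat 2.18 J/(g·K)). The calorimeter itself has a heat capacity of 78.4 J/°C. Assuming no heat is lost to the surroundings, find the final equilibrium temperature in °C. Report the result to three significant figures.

T_f = 25.3 °C

Heat lost by copper = heat gained by acetone + calorimeter.
(245.0)(0.38)(102.1 − T) = [(543.3)(2.18) + 78.4](T − 19.6)
93.1 (102.1 − T) = 1262.794 (T − 19.6)
9505.5 − 93.1 T = 1262.794 T − 24751
34256.5 = 1355.894 T
T = 25.26 °C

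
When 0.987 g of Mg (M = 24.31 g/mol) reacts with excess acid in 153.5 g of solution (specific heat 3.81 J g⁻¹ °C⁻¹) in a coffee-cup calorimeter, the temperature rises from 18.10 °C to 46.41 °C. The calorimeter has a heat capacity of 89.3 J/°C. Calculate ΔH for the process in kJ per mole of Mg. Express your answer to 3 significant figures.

|ΔT| = |46.41 − 18.10| = 28.31 °C
|q_surr| = (153.5 × 3.81 + 89.3) × 28.31 = 674.135 × 28.31 = 19080 J
n(Mg) = 0.987 / 24.31 = 0.04060 mol
Temperature rose, so q_rxn = −|q_surr| = -19.08 kJ
ΔH = q_rxn / n = -470.0 kJ/mol

ΔH = -470 kJ/mol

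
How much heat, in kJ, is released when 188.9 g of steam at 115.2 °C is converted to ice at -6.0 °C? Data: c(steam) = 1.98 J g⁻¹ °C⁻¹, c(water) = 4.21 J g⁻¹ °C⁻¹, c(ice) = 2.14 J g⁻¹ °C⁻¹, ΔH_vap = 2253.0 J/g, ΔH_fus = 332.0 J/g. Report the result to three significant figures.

q = 576 kJ

q1 (cool steam 115.2→100 °C): 188.9 × 1.98 × 15.2 = 5685 J
q2 (condense at 100 °C): 188.9 × 2253.0 = 425592 J
q3 (cool water 100→0 °C): 188.9 × 4.21 × 100.0 = 79527 J
q4 (freeze at 0 °C): 188.9 × 332.0 = 62715 J
q5 (cool ice 0→-6.0 °C): 188.9 × 2.14 × 6.0 = 2425 J
Total: 5685 + 425592 + 79527 + 62715 + 2425 = 575944 J = 576 kJ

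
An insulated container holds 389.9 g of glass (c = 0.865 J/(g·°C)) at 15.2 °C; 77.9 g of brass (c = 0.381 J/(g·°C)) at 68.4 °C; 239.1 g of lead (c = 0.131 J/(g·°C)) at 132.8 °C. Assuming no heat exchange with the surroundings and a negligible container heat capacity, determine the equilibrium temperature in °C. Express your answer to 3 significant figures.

T_f = 28.4 °C

Σ mᵢcᵢ(T − Tᵢ) = 0  ⇒  T = Σ mᵢcᵢTᵢ / Σ mᵢcᵢ
Σ mᵢcᵢ = 389.9×0.865 + 77.9×0.381 + 239.1×0.131 = 398.2655
Σ mᵢcᵢTᵢ = 337.2635×15.2 + 29.6799×68.4 + 31.3221×132.8 = 11316
T = 11316 / 398.2655 = 28.41 °C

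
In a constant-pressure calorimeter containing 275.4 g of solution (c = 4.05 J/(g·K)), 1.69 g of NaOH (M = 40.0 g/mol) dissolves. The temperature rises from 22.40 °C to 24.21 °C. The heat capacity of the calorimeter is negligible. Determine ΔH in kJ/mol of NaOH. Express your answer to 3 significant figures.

ΔH = -47.8 kJ/mol

|ΔT| = |24.21 − 22.40| = 1.81 °C
|q_surr| = (275.4 × 4.05) × 1.81 = 1115.37 × 1.81 = 2019 J
n(NaOH) = 1.69 / 40.0 = 0.04225 mol
Temperature rose, so q_rxn = −|q_surr| = -2.019 kJ
ΔH = q_rxn / n = -47.79 kJ/mol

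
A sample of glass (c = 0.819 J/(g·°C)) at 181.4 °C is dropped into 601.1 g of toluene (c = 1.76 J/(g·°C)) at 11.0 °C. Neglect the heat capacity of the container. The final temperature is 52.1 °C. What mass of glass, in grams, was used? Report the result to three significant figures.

q_gained = (601.1 × 1.76) × (52.1 − 11.0) = 43480 J
q_lost = m × 0.819 × (181.4 − 52.1) = 105.8967 m
m = 43480 / 105.8967 = 411 g

m = 411 g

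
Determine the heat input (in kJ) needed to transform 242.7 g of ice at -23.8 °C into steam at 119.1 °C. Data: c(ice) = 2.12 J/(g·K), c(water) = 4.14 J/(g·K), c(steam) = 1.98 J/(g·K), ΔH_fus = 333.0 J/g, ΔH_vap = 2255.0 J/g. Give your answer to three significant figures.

q1 (heat ice -23.8→0.0 °C): 242.7 × 2.12 × 23.8 = 12246 J
q2 (melt at 0 °C): 242.7 × 333.0 = 80819 J
q3 (heat water 0.0→100.0 °C): 242.7 × 4.14 × 100.0 = 100478 J
q4 (vaporize at 100 °C): 242.7 × 2255.0 = 547289 J
q5 (heat steam 100.0→119.1 °C): 242.7 × 1.98 × 19.1 = 9178 J
Total: 12246 + 80819 + 100478 + 547289 + 9178 = 750010 J = 750 kJ

q = 750 kJ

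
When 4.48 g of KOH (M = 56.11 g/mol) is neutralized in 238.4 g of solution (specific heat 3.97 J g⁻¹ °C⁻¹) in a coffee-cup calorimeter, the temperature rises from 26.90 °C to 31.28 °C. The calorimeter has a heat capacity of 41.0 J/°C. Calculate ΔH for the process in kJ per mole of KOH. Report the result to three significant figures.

|ΔT| = |31.28 − 26.90| = 4.38 °C
|q_surr| = (238.4 × 3.97 + 41.0) × 4.38 = 987.448 × 4.38 = 4325 J
n(KOH) = 4.48 / 56.11 = 0.07984 mol
Temperature rose, so q_rxn = −|q_surr| = -4.325 kJ
ΔH = q_rxn / n = -54.17 kJ/mol

ΔH = -54.2 kJ/mol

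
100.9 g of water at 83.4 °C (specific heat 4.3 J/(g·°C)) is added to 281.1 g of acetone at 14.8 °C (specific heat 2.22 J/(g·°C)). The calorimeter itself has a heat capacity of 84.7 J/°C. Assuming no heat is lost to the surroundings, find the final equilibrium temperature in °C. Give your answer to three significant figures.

T_f = 40.8 °C

Heat lost by water = heat gained by acetone + calorimeter.
(100.9)(4.3)(83.4 − T) = [(281.1)(2.22) + 84.7](T − 14.8)
433.87 (83.4 − T) = 708.742 (T − 14.8)
36185 − 433.87 T = 708.742 T − 10489
46674 = 1142.612 T
T = 40.849 °C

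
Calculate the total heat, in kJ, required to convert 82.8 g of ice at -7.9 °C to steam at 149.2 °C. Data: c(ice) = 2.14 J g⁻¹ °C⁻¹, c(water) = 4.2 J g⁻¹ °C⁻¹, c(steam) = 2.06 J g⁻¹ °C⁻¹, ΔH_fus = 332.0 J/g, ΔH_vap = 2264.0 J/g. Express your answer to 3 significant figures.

q1 (heat ice -7.9→0.0 °C): 82.8 × 2.14 × 7.9 = 1400 J
q2 (melt at 0 °C): 82.8 × 332.0 = 27490 J
q3 (heat water 0.0→100.0 °C): 82.8 × 4.2 × 100.0 = 34776 J
q4 (vaporize at 100 °C): 82.8 × 2264.0 = 187459 J
q5 (heat steam 100.0→149.2 °C): 82.8 × 2.06 × 49.2 = 8392 J
Total: 1400 + 27490 + 34776 + 187459 + 8392 = 259517 J = 260 kJ

q = 260 kJ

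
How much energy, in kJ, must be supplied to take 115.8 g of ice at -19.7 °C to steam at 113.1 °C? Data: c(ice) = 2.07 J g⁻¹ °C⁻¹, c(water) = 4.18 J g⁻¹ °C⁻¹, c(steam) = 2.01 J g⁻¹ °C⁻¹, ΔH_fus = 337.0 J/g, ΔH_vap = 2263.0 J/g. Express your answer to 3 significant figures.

q = 357 kJ

q1 (heat ice -19.7→0.0 °C): 115.8 × 2.07 × 19.7 = 4722 J
q2 (melt at 0 °C): 115.8 × 337.0 = 39025 J
q3 (heat water 0.0→100.0 °C): 115.8 × 4.18 × 100.0 = 48404 J
q4 (vaporize at 100 °C): 115.8 × 2263.0 = 262055 J
q5 (heat steam 100.0→113.1 °C): 115.8 × 2.01 × 13.1 = 3049 J
Total: 4722 + 39025 + 48404 + 262055 + 3049 = 357255 J = 357 kJ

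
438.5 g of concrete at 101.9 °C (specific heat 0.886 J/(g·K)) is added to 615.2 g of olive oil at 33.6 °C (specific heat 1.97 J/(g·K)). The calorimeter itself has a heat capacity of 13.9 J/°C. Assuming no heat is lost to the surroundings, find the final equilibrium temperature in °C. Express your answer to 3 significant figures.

T_f = 50.0 °C

Heat lost by concrete = heat gained by olive oil + calorimeter.
(438.5)(0.886)(101.9 − T) = [(615.2)(1.97) + 13.9](T − 33.6)
388.511 (101.9 − T) = 1225.844 (T − 33.6)
39589 − 388.511 T = 1225.844 T − 41188
80777 = 1614.355 T
T = 50.04 °C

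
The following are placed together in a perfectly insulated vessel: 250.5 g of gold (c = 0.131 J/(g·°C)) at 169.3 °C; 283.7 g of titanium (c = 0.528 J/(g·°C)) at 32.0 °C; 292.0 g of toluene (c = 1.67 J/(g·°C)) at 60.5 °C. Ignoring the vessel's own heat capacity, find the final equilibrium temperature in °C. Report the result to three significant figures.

Σ mᵢcᵢ(T − Tᵢ) = 0  ⇒  T = Σ mᵢcᵢTᵢ / Σ mᵢcᵢ
Σ mᵢcᵢ = 250.5×0.131 + 283.7×0.528 + 292.0×1.67 = 670.2491
Σ mᵢcᵢTᵢ = 32.8155×169.3 + 149.7936×32.0 + 487.64×60.5 = 39851
T = 39851 / 670.2491 = 59.46 °C

T_f = 59.5 °C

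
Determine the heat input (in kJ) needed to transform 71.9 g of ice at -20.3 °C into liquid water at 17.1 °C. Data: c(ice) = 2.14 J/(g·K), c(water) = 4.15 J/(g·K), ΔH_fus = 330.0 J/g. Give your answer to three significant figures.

q1 (heat ice -20.3→0.0 °C): 71.9 × 2.14 × 20.3 = 3123 J
q2 (melt at 0 °C): 71.9 × 330.0 = 23727 J
q3 (heat water 0.0→17.1 °C): 71.9 × 4.15 × 17.1 = 5102 J
Total: 3123 + 23727 + 5102 = 31952 J = 32.0 kJ

q = 32.0 kJ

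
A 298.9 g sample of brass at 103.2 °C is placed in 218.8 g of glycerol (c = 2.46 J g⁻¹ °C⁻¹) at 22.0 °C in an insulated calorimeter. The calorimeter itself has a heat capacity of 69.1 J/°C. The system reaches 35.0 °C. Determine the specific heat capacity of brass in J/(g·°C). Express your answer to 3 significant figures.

c = 0.387 J/(g·°C)

q_gained = (218.8 × 2.46 + 69.1) × (35.0 − 22.0) = 7896 J
q_lost = 298.9 × c × (103.2 − 35.0) = 20384.98 c
Set equal: c = 7896 / 20384.98 = 0.387 J/(g·°C)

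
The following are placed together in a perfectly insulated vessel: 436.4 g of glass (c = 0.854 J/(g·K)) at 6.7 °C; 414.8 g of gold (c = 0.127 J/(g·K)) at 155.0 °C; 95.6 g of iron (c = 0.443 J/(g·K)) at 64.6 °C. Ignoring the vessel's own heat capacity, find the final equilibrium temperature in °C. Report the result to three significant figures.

T_f = 28.6 °C

Σ mᵢcᵢ(T − Tᵢ) = 0  ⇒  T = Σ mᵢcᵢTᵢ / Σ mᵢcᵢ
Σ mᵢcᵢ = 436.4×0.854 + 414.8×0.127 + 95.6×0.443 = 467.7160
Σ mᵢcᵢTᵢ = 372.6856×6.7 + 52.6796×155.0 + 42.3508×64.6 = 13398
T = 13398 / 467.7160 = 28.646 °C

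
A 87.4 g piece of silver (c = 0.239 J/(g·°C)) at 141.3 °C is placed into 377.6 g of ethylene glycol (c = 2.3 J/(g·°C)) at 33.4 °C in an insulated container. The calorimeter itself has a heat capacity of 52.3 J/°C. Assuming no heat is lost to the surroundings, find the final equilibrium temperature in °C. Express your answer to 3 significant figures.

Heat lost by silver = heat gained by ethylene glycol + calorimeter.
(87.4)(0.239)(141.3 − T) = [(377.6)(2.3) + 52.3](T − 33.4)
20.8886 (141.3 − T) = 920.78 (T − 33.4)
2951.6 − 20.8886 T = 920.78 T − 30754
33705.6 = 941.6686 T
T = 35.79 °C

T_f = 35.8 °C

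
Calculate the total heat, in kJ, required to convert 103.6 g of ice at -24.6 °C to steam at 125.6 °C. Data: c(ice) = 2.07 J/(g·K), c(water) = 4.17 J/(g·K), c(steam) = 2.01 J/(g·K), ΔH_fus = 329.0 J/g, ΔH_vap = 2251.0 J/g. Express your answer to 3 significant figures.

q1 (heat ice -24.6→0.0 °C): 103.6 × 2.07 × 24.6 = 5276 J
q2 (melt at 0 °C): 103.6 × 329.0 = 34084 J
q3 (heat water 0.0→100.0 °C): 103.6 × 4.17 × 100.0 = 43201 J
q4 (vaporize at 100 °C): 103.6 × 2251.0 = 233204 J
q5 (heat steam 100.0→125.6 °C): 103.6 × 2.01 × 25.6 = 5331 J
Total: 5276 + 34084 + 43201 + 233204 + 5331 = 321096 J = 321 kJ

q = 321 kJ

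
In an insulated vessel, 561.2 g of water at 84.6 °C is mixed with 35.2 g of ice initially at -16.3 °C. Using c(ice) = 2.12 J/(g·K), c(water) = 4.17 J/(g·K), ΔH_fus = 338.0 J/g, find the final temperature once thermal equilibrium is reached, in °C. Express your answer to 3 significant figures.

T_f = 74.3 °C

Heat to bring ice to 0 °C and melt it: q₁ = 35.2×2.12×16.3 + 35.2×338.0 = 13114 J
Heat the water can supply cooling to 0 °C: 561.2×4.17×84.6 = 197981 J > q₁, so all ice melts.
Energy balance: 561.2×4.17×(84.6 − T) = 13114 + 35.2×4.17×(T − 0)
2340.204(84.6 − T) = 13114 + 146.784 T
197981 − 13114 = 2486.988 T
T = 184867 / 2486.988 = 74.33 °C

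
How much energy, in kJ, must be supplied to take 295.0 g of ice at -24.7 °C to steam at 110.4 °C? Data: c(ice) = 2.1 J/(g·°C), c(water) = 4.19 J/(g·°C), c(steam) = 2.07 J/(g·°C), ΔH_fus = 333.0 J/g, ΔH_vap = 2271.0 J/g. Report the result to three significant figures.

q = 913 kJ

q1 (heat ice -24.7→0.0 °C): 295.0 × 2.1 × 24.7 = 15302 J
q2 (melt at 0 °C): 295.0 × 333.0 = 98235 J
q3 (heat water 0.0→100.0 °C): 295.0 × 4.19 × 100.0 = 123605 J
q4 (vaporize at 100 °C): 295.0 × 2271.0 = 669945 J
q5 (heat steam 100.0→110.4 °C): 295.0 × 2.07 × 10.4 = 6351 J
Total: 15302 + 98235 + 123605 + 669945 + 6351 = 913438 J = 913 kJ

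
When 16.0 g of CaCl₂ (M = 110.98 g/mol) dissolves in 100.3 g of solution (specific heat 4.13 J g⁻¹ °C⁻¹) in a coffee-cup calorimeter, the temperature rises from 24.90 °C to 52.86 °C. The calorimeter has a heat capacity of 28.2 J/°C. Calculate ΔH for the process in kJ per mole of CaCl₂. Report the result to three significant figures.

|ΔT| = |52.86 − 24.90| = 27.96 °C
|q_surr| = (100.3 × 4.13 + 28.2) × 27.96 = 442.439 × 27.96 = 12370 J
n(CaCl₂) = 16.0 / 110.98 = 0.1442 mol
Temperature rose, so q_rxn = −|q_surr| = -12.37 kJ
ΔH = q_rxn / n = -85.78 kJ/mol

ΔH = -85.8 kJ/mol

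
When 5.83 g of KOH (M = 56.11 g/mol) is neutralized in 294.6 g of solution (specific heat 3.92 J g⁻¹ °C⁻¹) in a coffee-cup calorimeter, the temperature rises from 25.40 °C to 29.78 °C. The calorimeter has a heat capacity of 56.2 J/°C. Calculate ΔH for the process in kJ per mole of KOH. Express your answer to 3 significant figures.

|ΔT| = |29.78 − 25.40| = 4.38 °C
|q_surr| = (294.6 × 3.92 + 56.2) × 4.38 = 1211.032 × 4.38 = 5304.3 J
n(KOH) = 5.83 / 56.11 = 0.10390 mol
Temperature rose, so q_rxn = −|q_surr| = -5.3043 kJ
ΔH = q_rxn / n = -51.05 kJ/mol

ΔH = -51.1 kJ/mol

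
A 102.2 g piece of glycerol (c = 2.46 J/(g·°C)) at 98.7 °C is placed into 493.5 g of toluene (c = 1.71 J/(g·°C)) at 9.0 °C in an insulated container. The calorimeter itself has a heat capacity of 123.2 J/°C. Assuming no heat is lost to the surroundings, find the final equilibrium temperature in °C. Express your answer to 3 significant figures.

Heat lost by glycerol = heat gained by toluene + calorimeter.
(102.2)(2.46)(98.7 − T) = [(493.5)(1.71) + 123.2](T − 9.0)
251.412 (98.7 − T) = 967.085 (T − 9.0)
24814 − 251.412 T = 967.085 T − 8703.8
33517.8 = 1218.497 T
T = 27.51 °C

T_f = 27.5 °C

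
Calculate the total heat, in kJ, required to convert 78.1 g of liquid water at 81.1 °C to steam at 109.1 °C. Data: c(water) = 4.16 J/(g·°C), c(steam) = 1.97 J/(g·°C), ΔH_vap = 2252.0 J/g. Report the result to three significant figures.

q1 (heat water 81.1→100.0 °C): 78.1 × 4.16 × 18.9 = 6141 J
q2 (vaporize at 100 °C): 78.1 × 2252.0 = 175881 J
q3 (heat steam 100.0→109.1 °C): 78.1 × 1.97 × 9.1 = 1400 J
Total: 6141 + 175881 + 1400 = 183422 J = 183 kJ

q = 183 kJ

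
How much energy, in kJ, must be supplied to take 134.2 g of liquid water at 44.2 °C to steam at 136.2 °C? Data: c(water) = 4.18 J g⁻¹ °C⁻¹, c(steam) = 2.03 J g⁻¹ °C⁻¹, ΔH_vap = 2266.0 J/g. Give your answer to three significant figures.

q1 (heat water 44.2→100.0 °C): 134.2 × 4.18 × 55.8 = 31301 J
q2 (vaporize at 100 °C): 134.2 × 2266.0 = 304097 J
q3 (heat steam 100.0→136.2 °C): 134.2 × 2.03 × 36.2 = 9862 J
Total: 31301 + 304097 + 9862 = 345260 J = 345 kJ

q = 345 kJ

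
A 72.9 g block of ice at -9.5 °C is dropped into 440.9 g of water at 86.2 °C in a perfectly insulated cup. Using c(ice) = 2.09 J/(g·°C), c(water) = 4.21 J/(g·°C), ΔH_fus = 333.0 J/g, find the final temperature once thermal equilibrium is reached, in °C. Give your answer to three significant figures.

T_f = 62.1 °C

Heat to bring ice to 0 °C and melt it: q₁ = 72.9×2.09×9.5 + 72.9×333.0 = 25723 J
Heat the water can supply cooling to 0 °C: 440.9×4.21×86.2 = 160003 J > q₁, so all ice melts.
Energy balance: 440.9×4.21×(86.2 − T) = 25723 + 72.9×4.21×(T − 0)
1856.189(86.2 − T) = 25723 + 306.909 T
160003 − 25723 = 2163.098 T
T = 134280 / 2163.098 = 62.08 °C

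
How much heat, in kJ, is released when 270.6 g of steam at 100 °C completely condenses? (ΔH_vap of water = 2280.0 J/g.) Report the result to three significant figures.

q = 617 kJ

q = m × ΔH_vap = 270.6 × 2280.0 = 617000 J = 617 kJ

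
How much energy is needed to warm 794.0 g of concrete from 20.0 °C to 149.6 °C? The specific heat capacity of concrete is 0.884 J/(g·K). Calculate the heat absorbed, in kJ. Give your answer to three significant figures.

q = m c ΔT = 794.0 × 0.884 × (149.6 − 20.0)
q = 794.0 × 0.884 × 129.6 = 90970 J = 91.0 kJ

q = 91.0 kJ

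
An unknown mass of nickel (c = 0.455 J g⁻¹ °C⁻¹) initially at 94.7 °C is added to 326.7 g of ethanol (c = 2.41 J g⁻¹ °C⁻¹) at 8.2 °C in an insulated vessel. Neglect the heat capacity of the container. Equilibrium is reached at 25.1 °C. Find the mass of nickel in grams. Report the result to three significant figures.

m = 420 g

q_gained = (326.7 × 2.41) × (25.1 − 8.2) = 13310 J
q_lost = m × 0.455 × (94.7 − 25.1) = 31.668 m
m = 13310 / 31.668 = 420 g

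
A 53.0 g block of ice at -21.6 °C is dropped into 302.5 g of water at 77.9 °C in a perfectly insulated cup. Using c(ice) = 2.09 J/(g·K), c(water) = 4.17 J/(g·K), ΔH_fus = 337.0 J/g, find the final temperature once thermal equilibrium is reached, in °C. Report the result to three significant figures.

Heat to bring ice to 0 °C and melt it: q₁ = 53.0×2.09×21.6 + 53.0×337.0 = 20254 J
Heat the water can supply cooling to 0 °C: 302.5×4.17×77.9 = 98265.0 J > q₁, so all ice melts.
Energy balance: 302.5×4.17×(77.9 − T) = 20254 + 53.0×4.17×(T − 0)
1261.425(77.9 − T) = 20254 + 221.01 T
98265.0 − 20254 = 1482.435 T
T = 78011.0 / 1482.435 = 52.62 °C

T_f = 52.6 °C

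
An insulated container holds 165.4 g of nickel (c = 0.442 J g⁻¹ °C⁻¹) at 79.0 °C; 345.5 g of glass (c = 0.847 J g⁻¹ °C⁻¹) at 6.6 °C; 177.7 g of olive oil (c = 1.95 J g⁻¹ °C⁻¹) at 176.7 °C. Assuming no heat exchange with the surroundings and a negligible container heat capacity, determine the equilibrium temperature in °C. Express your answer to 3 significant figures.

T_f = 96.8 °C

Σ mᵢcᵢ(T − Tᵢ) = 0  ⇒  T = Σ mᵢcᵢTᵢ / Σ mᵢcᵢ
Σ mᵢcᵢ = 165.4×0.442 + 345.5×0.847 + 177.7×1.95 = 712.2603
Σ mᵢcᵢTᵢ = 73.1068×79.0 + 292.6385×6.6 + 346.515×176.7 = 68936
T = 68936 / 712.2603 = 96.78 °C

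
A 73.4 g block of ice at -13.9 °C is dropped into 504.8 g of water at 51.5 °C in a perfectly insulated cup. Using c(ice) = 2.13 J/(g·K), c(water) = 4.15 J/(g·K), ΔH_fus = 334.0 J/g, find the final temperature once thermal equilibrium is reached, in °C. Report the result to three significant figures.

Heat to bring ice to 0 °C and melt it: q₁ = 73.4×2.13×13.9 + 73.4×334.0 = 26689 J
Heat the water can supply cooling to 0 °C: 504.8×4.15×51.5 = 107888 J > q₁, so all ice melts.
Energy balance: 504.8×4.15×(51.5 − T) = 26689 + 73.4×4.15×(T − 0)
2094.92(51.5 − T) = 26689 + 304.61 T
107888 − 26689 = 2399.53 T
T = 81199 / 2399.53 = 33.84 °C

T_f = 33.8 °C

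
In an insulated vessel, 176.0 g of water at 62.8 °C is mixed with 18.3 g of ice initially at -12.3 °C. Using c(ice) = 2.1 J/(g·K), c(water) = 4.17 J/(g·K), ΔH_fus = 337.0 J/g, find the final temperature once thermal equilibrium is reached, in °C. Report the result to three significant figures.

Heat to bring ice to 0 °C and melt it: q₁ = 18.3×2.1×12.3 + 18.3×337.0 = 6639.8 J
Heat the water can supply cooling to 0 °C: 176.0×4.17×62.8 = 46090.2 J > q₁, so all ice melts.
Energy balance: 176.0×4.17×(62.8 − T) = 6639.8 + 18.3×4.17×(T − 0)
733.92(62.8 − T) = 6639.8 + 76.311 T
46090.2 − 6639.8 = 810.231 T
T = 39450.4 / 810.231 = 48.69 °C

T_f = 48.7 °C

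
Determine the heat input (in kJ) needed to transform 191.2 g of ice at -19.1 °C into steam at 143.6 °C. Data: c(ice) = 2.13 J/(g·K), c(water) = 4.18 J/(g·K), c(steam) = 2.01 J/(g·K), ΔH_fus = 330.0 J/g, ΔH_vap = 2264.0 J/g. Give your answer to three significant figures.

q1 (heat ice -19.1→0.0 °C): 191.2 × 2.13 × 19.1 = 7779 J
q2 (melt at 0 °C): 191.2 × 330.0 = 63096 J
q3 (heat water 0.0→100.0 °C): 191.2 × 4.18 × 100.0 = 79922 J
q4 (vaporize at 100 °C): 191.2 × 2264.0 = 432877 J
q5 (heat steam 100.0→143.6 °C): 191.2 × 2.01 × 43.6 = 16756 J
Total: 7779 + 63096 + 79922 + 432877 + 16756 = 600430 J = 600 kJ

q = 600 kJ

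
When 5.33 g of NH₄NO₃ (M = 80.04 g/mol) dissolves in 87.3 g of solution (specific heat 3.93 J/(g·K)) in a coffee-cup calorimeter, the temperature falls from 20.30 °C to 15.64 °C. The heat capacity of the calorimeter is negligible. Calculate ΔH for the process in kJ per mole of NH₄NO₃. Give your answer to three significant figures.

ΔH = 24.0 kJ/mol

|ΔT| = |15.64 − 20.30| = 4.66 °C
|q_surr| = (87.3 × 3.93) × 4.66 = 343.089 × 4.66 = 1599 J
n(NH₄NO₃) = 5.33 / 80.04 = 0.06659 mol
Temperature fell, so q_rxn = +|q_surr| = 1.599 kJ
ΔH = q_rxn / n = 24.01 kJ/mol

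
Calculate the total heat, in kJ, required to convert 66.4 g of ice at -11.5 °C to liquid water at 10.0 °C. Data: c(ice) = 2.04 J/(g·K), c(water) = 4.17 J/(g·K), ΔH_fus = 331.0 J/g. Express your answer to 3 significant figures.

q = 26.3 kJ

q1 (heat ice -11.5→0.0 °C): 66.4 × 2.04 × 11.5 = 1558 J
q2 (melt at 0 °C): 66.4 × 331.0 = 21978 J
q3 (heat water 0.0→10.0 °C): 66.4 × 4.17 × 10.0 = 2769 J
Total: 1558 + 21978 + 2769 = 26305 J = 26.3 kJ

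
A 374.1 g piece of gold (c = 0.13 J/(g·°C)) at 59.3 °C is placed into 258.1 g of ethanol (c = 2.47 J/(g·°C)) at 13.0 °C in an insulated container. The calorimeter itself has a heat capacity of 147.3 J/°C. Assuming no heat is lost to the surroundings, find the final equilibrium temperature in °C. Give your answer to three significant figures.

Heat lost by gold = heat gained by ethanol + calorimeter.
(374.1)(0.13)(59.3 − T) = [(258.1)(2.47) + 147.3](T − 13.0)
48.633 (59.3 − T) = 784.807 (T − 13.0)
2883.9 − 48.633 T = 784.807 T − 10202
13085.9 = 833.440 T
T = 15.70 °C

T_f = 15.7 °C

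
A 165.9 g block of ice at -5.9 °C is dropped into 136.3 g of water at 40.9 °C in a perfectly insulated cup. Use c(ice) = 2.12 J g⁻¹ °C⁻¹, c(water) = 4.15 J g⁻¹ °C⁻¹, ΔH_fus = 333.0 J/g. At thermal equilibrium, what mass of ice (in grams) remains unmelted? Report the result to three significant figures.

Heat to warm all ice to 0 °C: 165.9×2.12×5.9 = 2075.1 J
Heat released by water cooling to 0 °C: 136.3×4.15×40.9 = 23135 J
23135 J < 2075.1 + 165.9×333.0 = 57319.8 J, so not all ice melts; final T = 0 °C.
Heat left for melting: 23135 − 2075.1 = 21059.9 J
Mass melted = 21059.9 / 333.0 = 63.24 g
Ice remaining = 165.9 − 63.24 = 102.66 g

m_ice remaining = 103 g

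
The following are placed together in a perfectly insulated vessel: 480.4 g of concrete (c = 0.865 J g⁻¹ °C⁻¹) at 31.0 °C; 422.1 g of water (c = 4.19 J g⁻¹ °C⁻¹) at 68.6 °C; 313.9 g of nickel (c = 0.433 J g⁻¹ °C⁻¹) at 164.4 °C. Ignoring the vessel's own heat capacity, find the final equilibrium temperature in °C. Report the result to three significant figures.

T_f = 67.5 °C

Σ mᵢcᵢ(T − Tᵢ) = 0  ⇒  T = Σ mᵢcᵢTᵢ / Σ mᵢcᵢ
Σ mᵢcᵢ = 480.4×0.865 + 422.1×4.19 + 313.9×0.433 = 2320.0637
Σ mᵢcᵢTᵢ = 415.546×31.0 + 1768.599×68.6 + 135.9187×164.4 = 156550
T = 156550 / 2320.0637 = 67.48 °C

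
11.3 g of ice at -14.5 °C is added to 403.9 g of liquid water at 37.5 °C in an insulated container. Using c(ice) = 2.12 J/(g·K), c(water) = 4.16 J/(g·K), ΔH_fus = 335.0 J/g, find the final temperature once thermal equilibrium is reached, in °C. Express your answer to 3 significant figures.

T_f = 34.1 °C

Heat to bring ice to 0 °C and melt it: q₁ = 11.3×2.12×14.5 + 11.3×335.0 = 4132.9 J
Heat the water can supply cooling to 0 °C: 403.9×4.16×37.5 = 63008.4 J > q₁, so all ice melts.
Energy balance: 403.9×4.16×(37.5 − T) = 4132.9 + 11.3×4.16×(T − 0)
1680.224(37.5 − T) = 4132.9 + 47.008 T
63008.4 − 4132.9 = 1727.232 T
T = 58875.5 / 1727.232 = 34.09 °C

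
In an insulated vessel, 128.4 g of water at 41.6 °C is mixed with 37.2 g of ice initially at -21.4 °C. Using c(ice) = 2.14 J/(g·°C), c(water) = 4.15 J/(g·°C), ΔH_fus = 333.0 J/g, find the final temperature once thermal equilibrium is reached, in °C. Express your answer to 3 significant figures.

Heat to bring ice to 0 °C and melt it: q₁ = 37.2×2.14×21.4 + 37.2×333.0 = 14091 J
Heat the water can supply cooling to 0 °C: 128.4×4.15×41.6 = 22167.0 J > q₁, so all ice melts.
Energy balance: 128.4×4.15×(41.6 − T) = 14091 + 37.2×4.15×(T − 0)
532.86(41.6 − T) = 14091 + 154.38 T
22167.0 − 14091 = 687.24 T
T = 8076.0 / 687.24 = 11.75 °C

T_f = 11.8 °C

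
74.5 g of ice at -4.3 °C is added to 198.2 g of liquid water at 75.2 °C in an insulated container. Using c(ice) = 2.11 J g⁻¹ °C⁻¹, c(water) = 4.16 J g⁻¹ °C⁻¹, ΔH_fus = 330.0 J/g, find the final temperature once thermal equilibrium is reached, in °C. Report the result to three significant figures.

T_f = 32.4 °C

Heat to bring ice to 0 °C and melt it: q₁ = 74.5×2.11×4.3 + 74.5×330.0 = 25261 J
Heat the water can supply cooling to 0 °C: 198.2×4.16×75.2 = 62003.3 J > q₁, so all ice melts.
Energy balance: 198.2×4.16×(75.2 − T) = 25261 + 74.5×4.16×(T − 0)
824.512(75.2 − T) = 25261 + 309.92 T
62003.3 − 25261 = 1134.432 T
T = 36742.3 / 1134.432 = 32.39 °C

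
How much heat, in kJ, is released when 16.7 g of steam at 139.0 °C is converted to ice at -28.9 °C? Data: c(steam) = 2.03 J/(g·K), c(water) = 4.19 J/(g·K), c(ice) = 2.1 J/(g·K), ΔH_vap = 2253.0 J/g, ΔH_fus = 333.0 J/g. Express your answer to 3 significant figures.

q1 (cool steam 139.0→100 °C): 16.7 × 2.03 × 39.0 = 1322 J
q2 (condense at 100 °C): 16.7 × 2253.0 = 37625 J
q3 (cool water 100→0 °C): 16.7 × 4.19 × 100.0 = 6997 J
q4 (freeze at 0 °C): 16.7 × 333.0 = 5561 J
q5 (cool ice 0→-28.9 °C): 16.7 × 2.1 × 28.9 = 1014 J
Total: 1322 + 37625 + 6997 + 5561 + 1014 = 52519 J = 52.5 kJ

q = 52.5 kJ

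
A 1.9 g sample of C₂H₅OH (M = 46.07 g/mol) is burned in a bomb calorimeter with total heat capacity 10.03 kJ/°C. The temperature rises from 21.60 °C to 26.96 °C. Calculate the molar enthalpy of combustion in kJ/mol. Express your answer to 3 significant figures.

ΔH = -1300 kJ/mol

ΔT = 26.96 − 21.60 = 5.36 °C
q_cal = C_cal × ΔT = 10.03 × 5.36 = 53.7608 kJ
n = 1.9 / 46.07 = 0.04124 mol
q_rxn = −q_cal = -53.7608 kJ
ΔH = -53.7608 / 0.04124 = -1304 kJ/mol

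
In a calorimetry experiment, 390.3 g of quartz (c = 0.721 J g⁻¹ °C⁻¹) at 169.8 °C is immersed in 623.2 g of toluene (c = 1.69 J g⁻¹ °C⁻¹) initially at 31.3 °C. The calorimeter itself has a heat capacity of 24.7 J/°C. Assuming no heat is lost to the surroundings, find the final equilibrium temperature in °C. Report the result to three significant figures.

T_f = 60.0 °C

Heat lost by quartz = heat gained by toluene + calorimeter.
(390.3)(0.721)(169.8 − T) = [(623.2)(1.69) + 24.7](T − 31.3)
281.4063 (169.8 − T) = 1077.908 (T − 31.3)
47783 − 281.4063 T = 1077.908 T − 33739
81522 = 1359.3143 T
T = 59.97 °C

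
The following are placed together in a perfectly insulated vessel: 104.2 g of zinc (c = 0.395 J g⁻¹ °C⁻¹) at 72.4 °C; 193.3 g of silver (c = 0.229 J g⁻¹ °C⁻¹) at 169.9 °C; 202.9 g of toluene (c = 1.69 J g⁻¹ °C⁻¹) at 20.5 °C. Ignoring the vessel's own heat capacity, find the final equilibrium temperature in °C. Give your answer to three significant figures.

Σ mᵢcᵢ(T − Tᵢ) = 0  ⇒  T = Σ mᵢcᵢTᵢ / Σ mᵢcᵢ
Σ mᵢcᵢ = 104.2×0.395 + 193.3×0.229 + 202.9×1.69 = 428.3257
Σ mᵢcᵢTᵢ = 41.159×72.4 + 44.2657×169.9 + 342.901×20.5 = 17530
T = 17530 / 428.3257 = 40.93 °C

T_f = 40.9 °C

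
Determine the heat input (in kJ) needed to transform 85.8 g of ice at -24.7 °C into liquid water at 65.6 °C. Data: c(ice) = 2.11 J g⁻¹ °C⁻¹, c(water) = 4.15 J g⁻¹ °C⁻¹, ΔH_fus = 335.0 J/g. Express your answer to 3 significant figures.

q1 (heat ice -24.7→0.0 °C): 85.8 × 2.11 × 24.7 = 4472 J
q2 (melt at 0 °C): 85.8 × 335.0 = 28743 J
q3 (heat water 0.0→65.6 °C): 85.8 × 4.15 × 65.6 = 23358 J
Total: 4472 + 28743 + 23358 = 56573 J = 56.6 kJ

q = 56.6 kJ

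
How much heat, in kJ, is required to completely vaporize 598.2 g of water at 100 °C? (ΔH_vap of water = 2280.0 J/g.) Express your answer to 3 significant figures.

q = m × ΔH_vap = 598.2 × 2280.0 = 1364000 J = 1360 kJ

q = 1360 kJ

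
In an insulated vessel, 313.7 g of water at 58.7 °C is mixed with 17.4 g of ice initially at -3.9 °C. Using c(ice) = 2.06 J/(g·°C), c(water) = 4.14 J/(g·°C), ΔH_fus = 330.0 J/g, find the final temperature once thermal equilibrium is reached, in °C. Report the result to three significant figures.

T_f = 51.3 °C

Heat to bring ice to 0 °C and melt it: q₁ = 17.4×2.06×3.9 + 17.4×330.0 = 5881.8 J
Heat the water can supply cooling to 0 °C: 313.7×4.14×58.7 = 76234.7 J > q₁, so all ice melts.
Energy balance: 313.7×4.14×(58.7 − T) = 5881.8 + 17.4×4.14×(T − 0)
1298.718(58.7 − T) = 5881.8 + 72.036 T
76234.7 − 5881.8 = 1370.754 T
T = 70352.9 / 1370.754 = 51.32 °C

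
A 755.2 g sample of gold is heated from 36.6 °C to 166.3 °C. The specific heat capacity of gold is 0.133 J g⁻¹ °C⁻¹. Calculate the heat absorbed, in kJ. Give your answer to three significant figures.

q = 13.0 kJ

q = m c ΔT = 755.2 × 0.133 × (166.3 − 36.6)
q = 755.2 × 0.133 × 129.7 = 13030 J = 13.0 kJ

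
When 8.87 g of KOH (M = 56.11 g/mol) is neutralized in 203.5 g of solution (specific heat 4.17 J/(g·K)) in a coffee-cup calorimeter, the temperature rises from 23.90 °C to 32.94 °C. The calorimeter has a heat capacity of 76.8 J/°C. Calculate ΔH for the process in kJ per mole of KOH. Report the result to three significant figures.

|ΔT| = |32.94 − 23.90| = 9.04 °C
|q_surr| = (203.5 × 4.17 + 76.8) × 9.04 = 925.395 × 9.04 = 8366 J
n(KOH) = 8.87 / 56.11 = 0.1581 mol
Temperature rose, so q_rxn = −|q_surr| = -8.366 kJ
ΔH = q_rxn / n = -52.92 kJ/mol

ΔH = -52.9 kJ/mol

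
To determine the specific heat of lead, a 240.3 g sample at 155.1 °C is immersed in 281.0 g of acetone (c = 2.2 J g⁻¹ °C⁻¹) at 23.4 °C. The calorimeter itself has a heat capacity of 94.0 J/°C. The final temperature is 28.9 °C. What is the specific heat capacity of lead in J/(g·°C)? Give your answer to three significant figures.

q_gained = (281.0 × 2.2 + 94.0) × (28.9 − 23.4) = 3917 J
q_lost = 240.3 × c × (155.1 − 28.9) = 30325.86 c
Set equal: c = 3917 / 30325.86 = 0.129 J/(g·°C)

c = 0.129 J/(g·°C)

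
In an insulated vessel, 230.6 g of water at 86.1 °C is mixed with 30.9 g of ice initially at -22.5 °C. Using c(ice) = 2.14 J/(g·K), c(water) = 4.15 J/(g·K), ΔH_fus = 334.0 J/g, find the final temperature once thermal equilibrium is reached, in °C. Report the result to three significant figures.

T_f = 65.0 °C

Heat to bring ice to 0 °C and melt it: q₁ = 30.9×2.14×22.5 + 30.9×334.0 = 11808 J
Heat the water can supply cooling to 0 °C: 230.6×4.15×86.1 = 82396.8 J > q₁, so all ice melts.
Energy balance: 230.6×4.15×(86.1 − T) = 11808 + 30.9×4.15×(T − 0)
956.99(86.1 − T) = 11808 + 128.235 T
82396.8 − 11808 = 1085.225 T
T = 70588.8 / 1085.225 = 65.045 °C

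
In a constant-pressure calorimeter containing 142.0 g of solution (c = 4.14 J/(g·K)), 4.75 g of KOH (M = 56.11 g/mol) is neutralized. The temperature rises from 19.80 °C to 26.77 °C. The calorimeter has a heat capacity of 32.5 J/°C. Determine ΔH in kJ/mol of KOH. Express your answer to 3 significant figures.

ΔH = -51.1 kJ/mol

|ΔT| = |26.77 − 19.80| = 6.97 °C
|q_surr| = (142.0 × 4.14 + 32.5) × 6.97 = 620.38 × 6.97 = 4324 J
n(KOH) = 4.75 / 56.11 = 0.08466 mol
Temperature rose, so q_rxn = −|q_surr| = -4.324 kJ
ΔH = q_rxn / n = -51.07 kJ/mol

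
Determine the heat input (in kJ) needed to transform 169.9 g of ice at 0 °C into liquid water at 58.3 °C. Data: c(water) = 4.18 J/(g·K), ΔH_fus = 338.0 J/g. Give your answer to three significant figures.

q = 98.8 kJ

q1 (melt at 0 °C): 169.9 × 338.0 = 57426 J
q2 (heat water 0.0→58.3 °C): 169.9 × 4.18 × 58.3 = 41404 J
Total: 57426 + 41404 = 98830 J = 98.8 kJ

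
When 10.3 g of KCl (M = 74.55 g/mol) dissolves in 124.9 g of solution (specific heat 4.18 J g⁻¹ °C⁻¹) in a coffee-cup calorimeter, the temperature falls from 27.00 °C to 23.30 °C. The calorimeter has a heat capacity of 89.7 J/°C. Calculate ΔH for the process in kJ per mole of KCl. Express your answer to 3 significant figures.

|ΔT| = |23.30 − 27.00| = 3.70 °C
|q_surr| = (124.9 × 4.18 + 89.7) × 3.70 = 611.782 × 3.70 = 2264 J
n(KCl) = 10.3 / 74.55 = 0.1382 mol
Temperature fell, so q_rxn = +|q_surr| = 2.264 kJ
ΔH = q_rxn / n = 16.38 kJ/mol

ΔH = 16.4 kJ/mol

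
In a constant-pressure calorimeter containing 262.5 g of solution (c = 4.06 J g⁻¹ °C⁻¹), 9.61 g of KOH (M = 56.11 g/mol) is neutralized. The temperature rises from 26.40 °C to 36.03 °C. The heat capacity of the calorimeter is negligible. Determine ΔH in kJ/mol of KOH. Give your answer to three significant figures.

ΔH = -59.9 kJ/mol

|ΔT| = |36.03 − 26.40| = 9.63 °C
|q_surr| = (262.5 × 4.06) × 9.63 = 1065.75 × 9.63 = 10260 J
n(KOH) = 9.61 / 56.11 = 0.1713 mol
Temperature rose, so q_rxn = −|q_surr| = -10.26 kJ
ΔH = q_rxn / n = -59.89 kJ/mol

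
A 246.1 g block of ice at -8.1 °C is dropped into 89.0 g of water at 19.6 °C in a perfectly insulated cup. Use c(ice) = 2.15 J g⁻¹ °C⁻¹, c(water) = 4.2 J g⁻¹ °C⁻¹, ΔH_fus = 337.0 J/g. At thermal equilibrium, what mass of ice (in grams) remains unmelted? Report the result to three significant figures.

Heat to warm all ice to 0 °C: 246.1×2.15×8.1 = 4285.8 J
Heat released by water cooling to 0 °C: 89.0×4.2×19.6 = 7326.5 J
7326.5 J < 4285.8 + 246.1×337.0 = 87221.5 J, so not all ice melts; final T = 0 °C.
Heat left for melting: 7326.5 − 4285.8 = 3040.7 J
Mass melted = 3040.7 / 337.0 = 9.023 g
Ice remaining = 246.1 − 9.023 = 237.077 g

m_ice remaining = 237 g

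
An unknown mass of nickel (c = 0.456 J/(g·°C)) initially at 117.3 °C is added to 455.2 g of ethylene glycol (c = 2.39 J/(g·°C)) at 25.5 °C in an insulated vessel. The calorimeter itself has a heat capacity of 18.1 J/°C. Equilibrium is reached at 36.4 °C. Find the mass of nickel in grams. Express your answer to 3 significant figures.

m = 327 g

q_gained = (455.2 × 2.39 + 18.1) × (36.4 − 25.5) = 12060 J
q_lost = m × 0.456 × (117.3 − 36.4) = 36.8904 m
m = 12060 / 36.8904 = 327 g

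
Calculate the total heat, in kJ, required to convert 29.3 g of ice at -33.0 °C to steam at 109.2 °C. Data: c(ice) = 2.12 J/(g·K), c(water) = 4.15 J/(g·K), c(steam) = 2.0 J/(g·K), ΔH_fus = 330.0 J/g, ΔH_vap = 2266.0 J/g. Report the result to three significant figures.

q = 90.8 kJ

q1 (heat ice -33.0→0.0 °C): 29.3 × 2.12 × 33.0 = 2050 J
q2 (melt at 0 °C): 29.3 × 330.0 = 9669 J
q3 (heat water 0.0→100.0 °C): 29.3 × 4.15 × 100.0 = 12160 J
q4 (vaporize at 100 °C): 29.3 × 2266.0 = 66394 J
q5 (heat steam 100.0→109.2 °C): 29.3 × 2.0 × 9.2 = 539 J
Total: 2050 + 9669 + 12160 + 66394 + 539 = 90812 J = 90.8 kJ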